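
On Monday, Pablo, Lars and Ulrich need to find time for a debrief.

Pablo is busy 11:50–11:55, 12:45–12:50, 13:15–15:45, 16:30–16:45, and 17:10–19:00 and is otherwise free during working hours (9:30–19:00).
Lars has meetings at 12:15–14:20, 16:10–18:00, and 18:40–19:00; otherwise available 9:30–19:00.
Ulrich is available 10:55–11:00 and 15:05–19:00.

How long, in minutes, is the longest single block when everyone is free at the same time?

Pablo free within 09:30–19:00: 09:30–11:50, 11:55–12:45, 12:50–13:15, 15:45–16:30, 16:45–17:10.
Lars free within 09:30–19:00: 09:30–12:15, 14:20–16:10, 18:00–18:40.
Pablo ∩ Lars: 09:30–11:50, 11:55–12:15, 15:45–16:10.
Pablo ∩ Lars ∩ Ulrich: 10:55–11:00, 15:45–16:10.
Common window lengths: 5, 25 min; longest is 25.

25 minutes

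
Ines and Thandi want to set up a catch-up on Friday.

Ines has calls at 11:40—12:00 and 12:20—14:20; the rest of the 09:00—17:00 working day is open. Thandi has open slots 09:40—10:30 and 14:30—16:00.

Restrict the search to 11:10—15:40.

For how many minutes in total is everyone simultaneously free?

70 minutes

Ines free within 09:00–17:00: 09:00–11:40, 12:00–12:20, 14:20–17:00.
Ines ∩ Thandi: 09:40–10:30, 14:30–16:00.
Restricted to 11:10–15:40: 14:30–15:40.
Total common minutes: 70.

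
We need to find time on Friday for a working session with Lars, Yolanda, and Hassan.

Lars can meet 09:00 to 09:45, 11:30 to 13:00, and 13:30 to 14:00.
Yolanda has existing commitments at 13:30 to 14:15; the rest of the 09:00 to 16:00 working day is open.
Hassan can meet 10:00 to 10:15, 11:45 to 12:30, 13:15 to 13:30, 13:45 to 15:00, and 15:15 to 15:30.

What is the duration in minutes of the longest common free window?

Yolanda free within 09:00–16:00: 09:00–13:30, 14:15–16:00.
Lars ∩ Yolanda: 09:00–09:45, 11:30–13:00.
Lars ∩ Yolanda ∩ Hassan: 11:45–12:30.
Single common window of 45 minutes.

45 minutes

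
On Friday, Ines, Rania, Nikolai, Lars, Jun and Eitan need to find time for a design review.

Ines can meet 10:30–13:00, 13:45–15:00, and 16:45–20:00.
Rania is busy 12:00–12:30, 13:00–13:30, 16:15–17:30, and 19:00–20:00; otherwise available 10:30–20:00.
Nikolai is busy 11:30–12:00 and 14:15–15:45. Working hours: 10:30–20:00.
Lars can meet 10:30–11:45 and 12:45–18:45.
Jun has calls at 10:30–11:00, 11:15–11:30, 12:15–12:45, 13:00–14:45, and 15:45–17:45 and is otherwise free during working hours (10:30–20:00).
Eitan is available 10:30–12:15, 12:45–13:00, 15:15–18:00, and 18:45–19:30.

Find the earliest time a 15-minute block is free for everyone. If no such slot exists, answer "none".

11:00

Rania free within 10:30–20:00: 10:30–12:00, 12:30–13:00, 13:30–16:15, 17:30–19:00.
Nikolai free within 10:30–20:00: 10:30–11:30, 12:00–14:15, 15:45–20:00.
Jun free within 10:30–20:00: 11:00–11:15, 11:30–12:15, 12:45–13:00, 14:45–15:45, 17:45–20:00.
Ines ∩ Rania: 10:30–12:00, 12:30–13:00, 13:45–15:00, 17:30–19:00.
Ines ∩ Rania ∩ Nikolai: 10:30–11:30, 12:30–13:00, 13:45–14:15, 17:30–19:00.
Ines ∩ Rania ∩ Nikolai ∩ Lars: 10:30–11:30, 12:45–13:00, 13:45–14:15, 17:30–18:45.
Ines ∩ Rania ∩ Nikolai ∩ Lars ∩ Jun: 11:00–11:15, 12:45–13:00, 17:45–18:45.
Ines ∩ Rania ∩ Nikolai ∩ Lars ∩ Jun ∩ Eitan: 11:00–11:15, 12:45–13:00, 17:45–18:00.
Windows ≥ 15 min: 11:00–11:15, 12:45–13:00, 17:45–18:00.
Earliest such window starts at 11:00.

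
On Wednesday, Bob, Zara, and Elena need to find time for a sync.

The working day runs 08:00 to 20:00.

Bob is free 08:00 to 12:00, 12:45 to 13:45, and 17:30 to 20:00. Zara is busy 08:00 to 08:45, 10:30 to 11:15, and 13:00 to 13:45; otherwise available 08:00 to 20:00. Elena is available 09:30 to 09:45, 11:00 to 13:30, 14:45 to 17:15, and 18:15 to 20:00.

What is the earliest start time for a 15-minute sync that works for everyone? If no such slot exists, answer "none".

09:30

Zara free within 08:00–20:00: 08:45–10:30, 11:15–13:00, 13:45–20:00.
Bob ∩ Zara: 08:45–10:30, 11:15–12:00, 12:45–13:00, 17:30–20:00.
Bob ∩ Zara ∩ Elena: 09:30–09:45, 11:15–12:00, 12:45–13:00, 18:15–20:00.
Windows ≥ 15 min: 09:30–09:45, 11:15–12:00, 12:45–13:00, 18:15–20:00.
Earliest such window starts at 09:30.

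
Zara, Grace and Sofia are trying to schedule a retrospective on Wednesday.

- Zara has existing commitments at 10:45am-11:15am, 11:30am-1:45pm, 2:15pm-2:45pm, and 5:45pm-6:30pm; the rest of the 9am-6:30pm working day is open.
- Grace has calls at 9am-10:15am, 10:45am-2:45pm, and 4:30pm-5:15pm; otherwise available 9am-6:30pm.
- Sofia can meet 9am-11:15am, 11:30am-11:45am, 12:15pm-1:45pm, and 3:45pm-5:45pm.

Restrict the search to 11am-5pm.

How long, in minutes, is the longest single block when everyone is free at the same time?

45 minutes

Zara free within 09:00–18:30: 09:00–10:45, 11:15–11:30, 13:45–14:15, 14:45–17:45.
Grace free within 09:00–18:30: 10:15–10:45, 14:45–16:30, 17:15–18:30.
Zara ∩ Grace: 10:15–10:45, 14:45–16:30, 17:15–17:45.
Zara ∩ Grace ∩ Sofia: 10:15–10:45, 15:45–16:30, 17:15–17:45.
Restricted to 11:00–17:00: 15:45–16:30.
Single common window of 45 minutes.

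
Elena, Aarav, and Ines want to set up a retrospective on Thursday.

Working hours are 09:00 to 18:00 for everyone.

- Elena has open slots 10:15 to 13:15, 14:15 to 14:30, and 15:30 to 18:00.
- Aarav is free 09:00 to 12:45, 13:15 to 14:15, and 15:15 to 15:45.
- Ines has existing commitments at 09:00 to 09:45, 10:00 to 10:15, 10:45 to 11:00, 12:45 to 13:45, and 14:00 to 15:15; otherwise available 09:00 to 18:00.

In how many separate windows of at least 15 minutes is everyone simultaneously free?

3

Ines free within 09:00–18:00: 09:45–10:00, 10:15–10:45, 11:00–12:45, 13:45–14:00, 15:15–18:00.
Elena ∩ Aarav: 10:15–12:45, 15:30–15:45.
Elena ∩ Aarav ∩ Ines: 10:15–10:45, 11:00–12:45, 15:30–15:45.
Windows ≥ 15 min: 10:15–10:45, 11:00–12:45, 15:30–15:45.
That's 3 windows.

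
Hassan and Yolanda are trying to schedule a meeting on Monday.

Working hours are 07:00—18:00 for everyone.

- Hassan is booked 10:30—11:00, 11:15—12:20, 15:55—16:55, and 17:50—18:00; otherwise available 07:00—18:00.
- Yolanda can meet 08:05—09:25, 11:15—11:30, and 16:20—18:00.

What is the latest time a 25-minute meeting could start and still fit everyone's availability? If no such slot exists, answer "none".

Hassan free within 07:00–18:00: 07:00–10:30, 11:00–11:15, 12:20–15:55, 16:55–17:50.
Hassan ∩ Yolanda: 08:05–09:25, 16:55–17:50.
Windows ≥ 25 min: 08:05–09:25, 16:55–17:50.
Latest start in the last window 16:55–17:50 is 17:50 − 25 min = 17:25.

17:25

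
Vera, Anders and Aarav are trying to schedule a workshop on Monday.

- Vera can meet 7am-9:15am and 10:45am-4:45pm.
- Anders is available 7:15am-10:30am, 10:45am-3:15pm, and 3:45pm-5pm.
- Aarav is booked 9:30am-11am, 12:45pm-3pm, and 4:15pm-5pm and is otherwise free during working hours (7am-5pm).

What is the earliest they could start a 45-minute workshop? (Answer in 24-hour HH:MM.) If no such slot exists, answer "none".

07:15

Aarav free within 07:00–17:00: 07:00–09:30, 11:00–12:45, 15:00–16:15.
Vera ∩ Anders: 07:15–09:15, 10:45–15:15, 15:45–16:45.
Vera ∩ Anders ∩ Aarav: 07:15–09:15, 11:00–12:45, 15:00–15:15, 15:45–16:15.
Windows ≥ 45 min: 07:15–09:15, 11:00–12:45.
Earliest such window starts at 07:15.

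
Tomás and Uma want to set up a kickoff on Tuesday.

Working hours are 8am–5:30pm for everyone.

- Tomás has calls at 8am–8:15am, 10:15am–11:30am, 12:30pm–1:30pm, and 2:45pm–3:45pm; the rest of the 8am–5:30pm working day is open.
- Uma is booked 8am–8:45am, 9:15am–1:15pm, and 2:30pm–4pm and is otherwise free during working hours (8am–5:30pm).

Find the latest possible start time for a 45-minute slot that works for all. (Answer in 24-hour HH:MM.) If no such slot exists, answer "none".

Tomás free within 08:00–17:30: 08:15–10:15, 11:30–12:30, 13:30–14:45, 15:45–17:30.
Uma free within 08:00–17:30: 08:45–09:15, 13:15–14:30, 16:00–17:30.
Tomás ∩ Uma: 08:45–09:15, 13:30–14:30, 16:00–17:30.
Windows ≥ 45 min: 13:30–14:30, 16:00–17:30.
Latest start in the last window 16:00–17:30 is 17:30 − 45 min = 16:45.

16:45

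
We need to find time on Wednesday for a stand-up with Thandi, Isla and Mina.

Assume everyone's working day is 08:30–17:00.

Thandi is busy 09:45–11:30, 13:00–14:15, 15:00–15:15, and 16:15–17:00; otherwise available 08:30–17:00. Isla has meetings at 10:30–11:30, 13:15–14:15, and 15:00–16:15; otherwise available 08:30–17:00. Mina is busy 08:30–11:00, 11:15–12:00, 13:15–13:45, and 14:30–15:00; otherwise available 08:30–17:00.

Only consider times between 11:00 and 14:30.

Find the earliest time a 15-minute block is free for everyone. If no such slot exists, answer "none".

12:00

Thandi free within 08:30–17:00: 08:30–09:45, 11:30–13:00, 14:15–15:00, 15:15–16:15.
Isla free within 08:30–17:00: 08:30–10:30, 11:30–13:15, 14:15–15:00, 16:15–17:00.
Mina free within 08:30–17:00: 11:00–11:15, 12:00–13:15, 13:45–14:30, 15:00–17:00.
Thandi ∩ Isla: 08:30–09:45, 11:30–13:00, 14:15–15:00.
Thandi ∩ Isla ∩ Mina: 12:00–13:00, 14:15–14:30.
Restricted to 11:00–14:30: 12:00–13:00, 14:15–14:30.
Windows ≥ 15 min: 12:00–13:00, 14:15–14:30.
Earliest such window starts at 12:00.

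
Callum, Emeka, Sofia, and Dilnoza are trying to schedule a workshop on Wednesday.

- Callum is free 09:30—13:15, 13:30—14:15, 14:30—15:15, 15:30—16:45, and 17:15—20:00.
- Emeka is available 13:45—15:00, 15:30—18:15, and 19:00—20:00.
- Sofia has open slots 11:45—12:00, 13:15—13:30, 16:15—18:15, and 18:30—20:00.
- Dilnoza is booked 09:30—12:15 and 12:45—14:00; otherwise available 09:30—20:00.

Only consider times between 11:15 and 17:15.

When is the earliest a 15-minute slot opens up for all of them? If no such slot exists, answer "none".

Dilnoza free within 09:30–20:00: 12:15–12:45, 14:00–20:00.
Callum ∩ Emeka: 13:45–14:15, 14:30–15:00, 15:30–16:45, 17:15–18:15, 19:00–20:00.
Callum ∩ Emeka ∩ Sofia: 16:15–16:45, 17:15–18:15, 19:00–20:00.
Callum ∩ Emeka ∩ Sofia ∩ Dilnoza: 16:15–16:45, 17:15–18:15, 19:00–20:00.
Restricted to 11:15–17:15: 16:15–16:45.
Windows ≥ 15 min: 16:15–16:45.
Earliest such window starts at 16:15.

16:15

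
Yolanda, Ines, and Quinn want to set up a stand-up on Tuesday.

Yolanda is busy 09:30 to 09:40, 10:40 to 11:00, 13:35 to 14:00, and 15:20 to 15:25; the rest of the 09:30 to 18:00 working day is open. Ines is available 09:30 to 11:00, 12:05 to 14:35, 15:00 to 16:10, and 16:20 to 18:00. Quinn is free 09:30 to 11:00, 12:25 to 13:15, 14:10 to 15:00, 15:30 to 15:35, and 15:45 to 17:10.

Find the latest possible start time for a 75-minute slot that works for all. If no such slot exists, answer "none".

none

Yolanda free within 09:30–18:00: 09:40–10:40, 11:00–13:35, 14:00–15:20, 15:25–18:00.
Yolanda ∩ Ines: 09:40–10:40, 12:05–13:35, 14:00–14:35, 15:00–15:20, 15:25–16:10, 16:20–18:00.
Yolanda ∩ Ines ∩ Quinn: 09:40–10:40, 12:25–13:15, 14:10–14:35, 15:30–15:35, 15:45–16:10, 16:20–17:10.
Windows ≥ 75 min: (none).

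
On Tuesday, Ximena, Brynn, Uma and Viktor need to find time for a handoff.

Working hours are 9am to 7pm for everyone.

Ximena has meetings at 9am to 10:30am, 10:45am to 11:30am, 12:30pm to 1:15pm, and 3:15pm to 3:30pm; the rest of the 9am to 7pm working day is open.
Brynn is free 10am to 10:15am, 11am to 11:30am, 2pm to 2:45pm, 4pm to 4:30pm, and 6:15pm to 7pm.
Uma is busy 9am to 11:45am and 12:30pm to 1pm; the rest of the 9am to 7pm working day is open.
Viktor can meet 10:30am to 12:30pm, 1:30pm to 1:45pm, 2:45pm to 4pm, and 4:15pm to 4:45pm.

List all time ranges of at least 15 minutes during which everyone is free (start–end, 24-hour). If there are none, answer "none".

16:15–16:30

Ximena free within 09:00–19:00: 10:30–10:45, 11:30–12:30, 13:15–15:15, 15:30–19:00.
Uma free within 09:00–19:00: 11:45–12:30, 13:00–19:00.
Ximena ∩ Brynn: 14:00–14:45, 16:00–16:30, 18:15–19:00.
Ximena ∩ Brynn ∩ Uma: 14:00–14:45, 16:00–16:30, 18:15–19:00.
Ximena ∩ Brynn ∩ Uma ∩ Viktor: 16:15–16:30.
Windows ≥ 15 min: 16:15–16:30.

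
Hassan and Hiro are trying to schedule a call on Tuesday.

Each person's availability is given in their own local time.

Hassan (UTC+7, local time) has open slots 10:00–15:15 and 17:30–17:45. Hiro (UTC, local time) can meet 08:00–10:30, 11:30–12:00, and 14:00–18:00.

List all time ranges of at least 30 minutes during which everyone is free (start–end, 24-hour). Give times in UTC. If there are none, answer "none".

Hassan → UTC: 03:00–08:15, 10:30–10:45.
Hiro → UTC: 08:00–10:30, 11:30–12:00, 14:00–18:00.
Hassan ∩ Hiro: 08:00–08:15.
Windows ≥ 30 min: (none).

none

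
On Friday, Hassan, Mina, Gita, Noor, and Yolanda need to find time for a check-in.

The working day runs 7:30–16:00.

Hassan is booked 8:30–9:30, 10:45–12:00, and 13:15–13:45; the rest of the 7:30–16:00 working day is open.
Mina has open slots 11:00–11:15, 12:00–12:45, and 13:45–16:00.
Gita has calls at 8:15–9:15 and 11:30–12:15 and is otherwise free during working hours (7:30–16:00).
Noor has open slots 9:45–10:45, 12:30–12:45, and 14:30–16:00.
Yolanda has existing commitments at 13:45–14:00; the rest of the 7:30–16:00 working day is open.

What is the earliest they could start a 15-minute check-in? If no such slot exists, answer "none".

12:30

Hassan free within 07:30–16:00: 07:30–08:30, 09:30–10:45, 12:00–13:15, 13:45–16:00.
Gita free within 07:30–16:00: 07:30–08:15, 09:15–11:30, 12:15–16:00.
Yolanda free within 07:30–16:00: 07:30–13:45, 14:00–16:00.
Hassan ∩ Mina: 12:00–12:45, 13:45–16:00.
Hassan ∩ Mina ∩ Gita: 12:15–12:45, 13:45–16:00.
Hassan ∩ Mina ∩ Gita ∩ Noor: 12:30–12:45, 14:30–16:00.
Hassan ∩ Mina ∩ Gita ∩ Noor ∩ Yolanda: 12:30–12:45, 14:30–16:00.
Windows ≥ 15 min: 12:30–12:45, 14:30–16:00.
Earliest such window starts at 12:30.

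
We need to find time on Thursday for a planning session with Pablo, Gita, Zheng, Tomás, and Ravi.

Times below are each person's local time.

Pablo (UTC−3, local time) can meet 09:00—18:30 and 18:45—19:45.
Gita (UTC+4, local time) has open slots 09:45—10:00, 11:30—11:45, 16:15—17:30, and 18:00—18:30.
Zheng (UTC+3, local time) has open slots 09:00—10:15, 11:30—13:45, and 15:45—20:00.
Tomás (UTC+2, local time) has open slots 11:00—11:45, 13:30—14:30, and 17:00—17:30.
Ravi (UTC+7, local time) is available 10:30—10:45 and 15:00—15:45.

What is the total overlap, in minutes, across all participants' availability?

Pablo → UTC: 12:00–21:30, 21:45–22:45.
Gita → UTC: 05:45–06:00, 07:30–07:45, 12:15–13:30, 14:00–14:30.
Zheng → UTC: 06:00–07:15, 08:30–10:45, 12:45–17:00.
Tomás → UTC: 09:00–09:45, 11:30–12:30, 15:00–15:30.
Ravi → UTC: 03:30–03:45, 08:00–08:45.
Pablo ∩ Gita: 12:15–13:30, 14:00–14:30.
Pablo ∩ Gita ∩ Zheng: 12:45–13:30, 14:00–14:30.
Pablo ∩ Gita ∩ Zheng ∩ Tomás: (none).
Pablo ∩ Gita ∩ Zheng ∩ Tomás ∩ Ravi: (none).
Total common minutes: 0.

0 minutes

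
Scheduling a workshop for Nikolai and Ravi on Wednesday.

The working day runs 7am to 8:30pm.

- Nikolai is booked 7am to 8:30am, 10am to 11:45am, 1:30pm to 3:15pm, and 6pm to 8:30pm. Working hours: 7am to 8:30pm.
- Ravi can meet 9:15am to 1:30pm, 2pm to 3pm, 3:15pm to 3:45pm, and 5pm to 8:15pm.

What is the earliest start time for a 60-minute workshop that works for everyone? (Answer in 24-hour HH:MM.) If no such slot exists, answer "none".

Nikolai free within 07:00–20:30: 08:30–10:00, 11:45–13:30, 15:15–18:00.
Nikolai ∩ Ravi: 09:15–10:00, 11:45–13:30, 15:15–15:45, 17:00–18:00.
Windows ≥ 60 min: 11:45–13:30, 17:00–18:00.
Earliest such window starts at 11:45.

11:45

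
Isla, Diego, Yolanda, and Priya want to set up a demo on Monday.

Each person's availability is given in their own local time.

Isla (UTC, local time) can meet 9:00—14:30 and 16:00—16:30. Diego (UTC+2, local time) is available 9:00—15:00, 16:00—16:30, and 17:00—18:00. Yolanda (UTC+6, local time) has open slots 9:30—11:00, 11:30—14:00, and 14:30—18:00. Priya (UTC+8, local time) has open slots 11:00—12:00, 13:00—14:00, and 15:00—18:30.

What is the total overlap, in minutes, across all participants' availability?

Isla → UTC: 09:00–14:30, 16:00–16:30.
Diego → UTC: 07:00–13:00, 14:00–14:30, 15:00–16:00.
Yolanda → UTC: 03:30–05:00, 05:30–08:00, 08:30–12:00.
Priya → UTC: 03:00–04:00, 05:00–06:00, 07:00–10:30.
Isla ∩ Diego: 09:00–13:00, 14:00–14:30.
Isla ∩ Diego ∩ Yolanda: 09:00–12:00.
Isla ∩ Diego ∩ Yolanda ∩ Priya: 09:00–10:30.
Total common minutes: 90.

90 minutes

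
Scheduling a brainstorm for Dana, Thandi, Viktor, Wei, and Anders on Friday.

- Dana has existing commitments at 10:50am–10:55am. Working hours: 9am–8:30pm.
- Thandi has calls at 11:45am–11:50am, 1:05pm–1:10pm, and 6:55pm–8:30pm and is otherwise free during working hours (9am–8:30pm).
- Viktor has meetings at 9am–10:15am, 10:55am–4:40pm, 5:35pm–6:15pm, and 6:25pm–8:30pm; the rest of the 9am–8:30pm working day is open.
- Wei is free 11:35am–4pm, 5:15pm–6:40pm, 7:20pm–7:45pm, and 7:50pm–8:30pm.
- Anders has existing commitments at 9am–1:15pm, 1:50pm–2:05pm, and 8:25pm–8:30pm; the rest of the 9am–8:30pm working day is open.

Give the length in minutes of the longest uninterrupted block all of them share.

20 minutes

Dana free within 09:00–20:30: 09:00–10:50, 10:55–20:30.
Thandi free within 09:00–20:30: 09:00–11:45, 11:50–13:05, 13:10–18:55.
Viktor free within 09:00–20:30: 10:15–10:55, 16:40–17:35, 18:15–18:25.
Anders free within 09:00–20:30: 13:15–13:50, 14:05–20:25.
Dana ∩ Thandi: 09:00–10:50, 10:55–11:45, 11:50–13:05, 13:10–18:55.
Dana ∩ Thandi ∩ Viktor: 10:15–10:50, 16:40–17:35, 18:15–18:25.
Dana ∩ Thandi ∩ Viktor ∩ Wei: 17:15–17:35, 18:15–18:25.
Dana ∩ Thandi ∩ Viktor ∩ Wei ∩ Anders: 17:15–17:35, 18:15–18:25.
Common window lengths: 20, 10 min; longest is 20.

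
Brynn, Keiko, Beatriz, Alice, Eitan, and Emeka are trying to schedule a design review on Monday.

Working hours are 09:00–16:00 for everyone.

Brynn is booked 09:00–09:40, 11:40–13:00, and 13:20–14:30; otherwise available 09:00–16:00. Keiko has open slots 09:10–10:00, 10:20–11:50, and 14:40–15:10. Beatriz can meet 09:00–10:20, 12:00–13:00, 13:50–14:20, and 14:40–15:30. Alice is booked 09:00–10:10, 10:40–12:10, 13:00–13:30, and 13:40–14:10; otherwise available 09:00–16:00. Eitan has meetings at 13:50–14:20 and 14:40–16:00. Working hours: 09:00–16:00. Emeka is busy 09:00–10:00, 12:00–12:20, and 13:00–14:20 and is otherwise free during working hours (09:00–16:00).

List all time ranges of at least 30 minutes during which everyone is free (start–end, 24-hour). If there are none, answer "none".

none

Brynn free within 09:00–16:00: 09:40–11:40, 13:00–13:20, 14:30–16:00.
Alice free within 09:00–16:00: 10:10–10:40, 12:10–13:00, 13:30–13:40, 14:10–16:00.
Eitan free within 09:00–16:00: 09:00–13:50, 14:20–14:40.
Emeka free within 09:00–16:00: 10:00–12:00, 12:20–13:00, 14:20–16:00.
Brynn ∩ Keiko: 09:40–10:00, 10:20–11:40, 14:40–15:10.
Brynn ∩ Keiko ∩ Beatriz: 09:40–10:00, 14:40–15:10.
Brynn ∩ Keiko ∩ Beatriz ∩ Alice: 14:40–15:10.
Brynn ∩ Keiko ∩ Beatriz ∩ Alice ∩ Eitan: (none).
Brynn ∩ Keiko ∩ Beatriz ∩ Alice ∩ Eitan ∩ Emeka: (none).
Windows ≥ 30 min: (none).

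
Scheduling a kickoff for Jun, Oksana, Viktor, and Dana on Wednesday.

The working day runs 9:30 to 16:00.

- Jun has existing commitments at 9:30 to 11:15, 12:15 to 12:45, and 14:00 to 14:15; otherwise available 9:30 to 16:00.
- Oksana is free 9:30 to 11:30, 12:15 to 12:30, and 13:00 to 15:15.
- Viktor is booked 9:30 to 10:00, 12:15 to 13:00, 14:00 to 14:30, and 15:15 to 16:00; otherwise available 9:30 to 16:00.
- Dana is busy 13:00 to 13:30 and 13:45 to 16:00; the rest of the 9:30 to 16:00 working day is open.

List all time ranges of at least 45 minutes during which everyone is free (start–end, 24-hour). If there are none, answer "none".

Jun free within 09:30–16:00: 11:15–12:15, 12:45–14:00, 14:15–16:00.
Viktor free within 09:30–16:00: 10:00–12:15, 13:00–14:00, 14:30–15:15.
Dana free within 09:30–16:00: 09:30–13:00, 13:30–13:45.
Jun ∩ Oksana: 11:15–11:30, 13:00–14:00, 14:15–15:15.
Jun ∩ Oksana ∩ Viktor: 11:15–11:30, 13:00–14:00, 14:30–15:15.
Jun ∩ Oksana ∩ Viktor ∩ Dana: 11:15–11:30, 13:30–13:45.
Windows ≥ 45 min: (none).

none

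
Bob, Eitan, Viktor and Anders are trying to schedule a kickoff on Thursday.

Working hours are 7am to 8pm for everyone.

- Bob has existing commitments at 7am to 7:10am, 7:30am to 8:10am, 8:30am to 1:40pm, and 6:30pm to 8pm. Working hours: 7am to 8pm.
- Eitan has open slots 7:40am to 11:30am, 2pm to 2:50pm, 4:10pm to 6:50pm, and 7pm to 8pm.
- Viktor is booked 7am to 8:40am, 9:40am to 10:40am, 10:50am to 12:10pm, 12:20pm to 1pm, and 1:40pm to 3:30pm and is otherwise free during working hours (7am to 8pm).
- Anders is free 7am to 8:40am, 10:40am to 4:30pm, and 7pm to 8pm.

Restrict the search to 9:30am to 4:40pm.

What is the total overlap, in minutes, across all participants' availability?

Bob free within 07:00–20:00: 07:10–07:30, 08:10–08:30, 13:40–18:30.
Viktor free within 07:00–20:00: 08:40–09:40, 10:40–10:50, 12:10–12:20, 13:00–13:40, 15:30–20:00.
Bob ∩ Eitan: 08:10–08:30, 14:00–14:50, 16:10–18:30.
Bob ∩ Eitan ∩ Viktor: 16:10–18:30.
Bob ∩ Eitan ∩ Viktor ∩ Anders: 16:10–16:30.
Restricted to 09:30–16:40: 16:10–16:30.
Total common minutes: 20.

20 minutes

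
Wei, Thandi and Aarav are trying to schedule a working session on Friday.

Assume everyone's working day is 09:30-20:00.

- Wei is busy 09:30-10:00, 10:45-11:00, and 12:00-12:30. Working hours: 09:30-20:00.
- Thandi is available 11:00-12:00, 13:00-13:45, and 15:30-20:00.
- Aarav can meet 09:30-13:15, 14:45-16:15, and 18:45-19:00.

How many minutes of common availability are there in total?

Wei free within 09:30–20:00: 10:00–10:45, 11:00–12:00, 12:30–20:00.
Wei ∩ Thandi: 11:00–12:00, 13:00–13:45, 15:30–20:00.
Wei ∩ Thandi ∩ Aarav: 11:00–12:00, 13:00–13:15, 15:30–16:15, 18:45–19:00.
Total common minutes: 60 + 15 + 45 + 15 = 135.

135 minutes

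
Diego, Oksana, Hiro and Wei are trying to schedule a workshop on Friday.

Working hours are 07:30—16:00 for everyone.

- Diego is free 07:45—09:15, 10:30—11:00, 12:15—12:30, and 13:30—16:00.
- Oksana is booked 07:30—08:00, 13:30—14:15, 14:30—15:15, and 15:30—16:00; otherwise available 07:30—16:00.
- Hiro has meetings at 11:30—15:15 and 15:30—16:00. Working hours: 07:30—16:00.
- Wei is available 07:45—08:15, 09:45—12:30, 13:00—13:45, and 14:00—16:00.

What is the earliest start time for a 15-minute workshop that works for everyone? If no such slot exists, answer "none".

08:00

Oksana free within 07:30–16:00: 08:00–13:30, 14:15–14:30, 15:15–15:30.
Hiro free within 07:30–16:00: 07:30–11:30, 15:15–15:30.
Diego ∩ Oksana: 08:00–09:15, 10:30–11:00, 12:15–12:30, 14:15–14:30, 15:15–15:30.
Diego ∩ Oksana ∩ Hiro: 08:00–09:15, 10:30–11:00, 15:15–15:30.
Diego ∩ Oksana ∩ Hiro ∩ Wei: 08:00–08:15, 10:30–11:00, 15:15–15:30.
Windows ≥ 15 min: 08:00–08:15, 10:30–11:00, 15:15–15:30.
Earliest such window starts at 08:00.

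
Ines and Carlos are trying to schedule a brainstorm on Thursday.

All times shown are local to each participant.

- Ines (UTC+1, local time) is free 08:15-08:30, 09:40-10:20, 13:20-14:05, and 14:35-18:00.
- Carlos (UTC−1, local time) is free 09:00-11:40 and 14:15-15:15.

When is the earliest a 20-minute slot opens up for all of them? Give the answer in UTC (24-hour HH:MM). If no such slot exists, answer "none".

Ines → UTC: 07:15–07:30, 08:40–09:20, 12:20–13:05, 13:35–17:00.
Carlos → UTC: 10:00–12:40, 15:15–16:15.
Ines ∩ Carlos: 12:20–12:40, 15:15–16:15.
Windows ≥ 20 min: 12:20–12:40, 15:15–16:15.
Earliest such window starts at 12:20.

12:20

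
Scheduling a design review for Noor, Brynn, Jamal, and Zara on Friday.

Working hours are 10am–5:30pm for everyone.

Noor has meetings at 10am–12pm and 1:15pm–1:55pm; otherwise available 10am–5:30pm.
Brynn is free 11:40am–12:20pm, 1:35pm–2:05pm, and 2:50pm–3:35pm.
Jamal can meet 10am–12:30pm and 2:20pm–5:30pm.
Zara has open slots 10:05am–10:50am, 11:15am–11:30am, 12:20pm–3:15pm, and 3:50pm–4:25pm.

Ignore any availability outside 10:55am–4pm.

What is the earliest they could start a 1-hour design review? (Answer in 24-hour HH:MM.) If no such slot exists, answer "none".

Noor free within 10:00–17:30: 12:00–13:15, 13:55–17:30.
Noor ∩ Brynn: 12:00–12:20, 13:55–14:05, 14:50–15:35.
Noor ∩ Brynn ∩ Jamal: 12:00–12:20, 14:50–15:35.
Noor ∩ Brynn ∩ Jamal ∩ Zara: 14:50–15:15.
Restricted to 10:55–16:00: 14:50–15:15.
Windows ≥ 60 min: (none).

none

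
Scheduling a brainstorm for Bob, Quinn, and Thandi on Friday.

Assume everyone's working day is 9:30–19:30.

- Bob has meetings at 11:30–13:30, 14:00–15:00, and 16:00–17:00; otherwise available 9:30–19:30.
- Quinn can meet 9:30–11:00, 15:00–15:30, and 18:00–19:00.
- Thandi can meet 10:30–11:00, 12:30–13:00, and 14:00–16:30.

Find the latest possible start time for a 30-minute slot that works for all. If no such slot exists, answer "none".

15:00

Bob free within 09:30–19:30: 09:30–11:30, 13:30–14:00, 15:00–16:00, 17:00–19:30.
Bob ∩ Quinn: 09:30–11:00, 15:00–15:30, 18:00–19:00.
Bob ∩ Quinn ∩ Thandi: 10:30–11:00, 15:00–15:30.
Windows ≥ 30 min: 10:30–11:00, 15:00–15:30.
Latest start in the last window 15:00–15:30 is 15:30 − 30 min = 15:00.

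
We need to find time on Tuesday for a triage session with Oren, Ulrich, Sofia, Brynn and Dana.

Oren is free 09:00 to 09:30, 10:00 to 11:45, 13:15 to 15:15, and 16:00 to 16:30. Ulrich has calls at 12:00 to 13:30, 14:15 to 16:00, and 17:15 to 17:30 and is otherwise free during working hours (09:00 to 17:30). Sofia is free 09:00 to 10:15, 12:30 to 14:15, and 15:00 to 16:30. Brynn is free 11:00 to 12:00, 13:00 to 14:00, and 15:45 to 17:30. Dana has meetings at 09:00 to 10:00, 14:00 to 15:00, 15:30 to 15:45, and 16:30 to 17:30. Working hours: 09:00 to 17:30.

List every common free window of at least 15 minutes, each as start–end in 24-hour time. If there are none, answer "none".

Ulrich free within 09:00–17:30: 09:00–12:00, 13:30–14:15, 16:00–17:15.
Dana free within 09:00–17:30: 10:00–14:00, 15:00–15:30, 15:45–16:30.
Oren ∩ Ulrich: 09:00–09:30, 10:00–11:45, 13:30–14:15, 16:00–16:30.
Oren ∩ Ulrich ∩ Sofia: 09:00–09:30, 10:00–10:15, 13:30–14:15, 16:00–16:30.
Oren ∩ Ulrich ∩ Sofia ∩ Brynn: 13:30–14:00, 16:00–16:30.
Oren ∩ Ulrich ∩ Sofia ∩ Brynn ∩ Dana: 13:30–14:00, 16:00–16:30.
Windows ≥ 15 min: 13:30–14:00, 16:00–16:30.

13:30–14:00, 16:00–16:30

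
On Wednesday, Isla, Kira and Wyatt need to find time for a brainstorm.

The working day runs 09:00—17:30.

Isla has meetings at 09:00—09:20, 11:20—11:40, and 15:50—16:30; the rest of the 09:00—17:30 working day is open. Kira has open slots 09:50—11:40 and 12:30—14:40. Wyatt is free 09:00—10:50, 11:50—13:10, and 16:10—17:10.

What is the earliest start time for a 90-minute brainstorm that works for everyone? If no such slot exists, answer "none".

none

Isla free within 09:00–17:30: 09:20–11:20, 11:40–15:50, 16:30–17:30.
Isla ∩ Kira: 09:50–11:20, 12:30–14:40.
Isla ∩ Kira ∩ Wyatt: 09:50–10:50, 12:30–13:10.
Windows ≥ 90 min: (none).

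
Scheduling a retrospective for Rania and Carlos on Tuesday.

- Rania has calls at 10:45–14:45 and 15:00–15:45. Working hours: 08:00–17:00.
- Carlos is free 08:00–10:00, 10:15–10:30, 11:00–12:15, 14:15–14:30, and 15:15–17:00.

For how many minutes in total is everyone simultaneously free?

Rania free within 08:00–17:00: 08:00–10:45, 14:45–15:00, 15:45–17:00.
Rania ∩ Carlos: 08:00–10:00, 10:15–10:30, 15:45–17:00.
Total common minutes: 120 + 15 + 75 = 210.

210 minutes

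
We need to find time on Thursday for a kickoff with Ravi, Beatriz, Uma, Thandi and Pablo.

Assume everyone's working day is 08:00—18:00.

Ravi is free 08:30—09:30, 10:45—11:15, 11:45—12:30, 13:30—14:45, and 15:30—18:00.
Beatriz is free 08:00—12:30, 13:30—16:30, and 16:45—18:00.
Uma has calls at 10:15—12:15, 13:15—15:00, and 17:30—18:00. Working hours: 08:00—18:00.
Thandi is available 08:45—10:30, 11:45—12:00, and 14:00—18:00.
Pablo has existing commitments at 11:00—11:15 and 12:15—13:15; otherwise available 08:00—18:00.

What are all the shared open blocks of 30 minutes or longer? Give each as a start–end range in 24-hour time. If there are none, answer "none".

Uma free within 08:00–18:00: 08:00–10:15, 12:15–13:15, 15:00–17:30.
Pablo free within 08:00–18:00: 08:00–11:00, 11:15–12:15, 13:15–18:00.
Ravi ∩ Beatriz: 08:30–09:30, 10:45–11:15, 11:45–12:30, 13:30–14:45, 15:30–16:30, 16:45–18:00.
Ravi ∩ Beatriz ∩ Uma: 08:30–09:30, 12:15–12:30, 15:30–16:30, 16:45–17:30.
Ravi ∩ Beatriz ∩ Uma ∩ Thandi: 08:45–09:30, 15:30–16:30, 16:45–17:30.
Ravi ∩ Beatriz ∩ Uma ∩ Thandi ∩ Pablo: 08:45–09:30, 15:30–16:30, 16:45–17:30.
Windows ≥ 30 min: 08:45–09:30, 15:30–16:30, 16:45–17:30.

08:45–09:30, 15:30–16:30, 16:45–17:30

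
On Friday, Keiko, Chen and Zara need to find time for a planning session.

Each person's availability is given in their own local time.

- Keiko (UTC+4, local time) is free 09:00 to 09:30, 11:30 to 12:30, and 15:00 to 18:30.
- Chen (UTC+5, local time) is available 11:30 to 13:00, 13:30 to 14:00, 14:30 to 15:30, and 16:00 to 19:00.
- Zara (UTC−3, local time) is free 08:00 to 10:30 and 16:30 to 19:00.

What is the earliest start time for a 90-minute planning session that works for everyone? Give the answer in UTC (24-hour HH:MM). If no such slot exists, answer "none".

11:00

Keiko → UTC: 05:00–05:30, 07:30–08:30, 11:00–14:30.
Chen → UTC: 06:30–08:00, 08:30–09:00, 09:30–10:30, 11:00–14:00.
Zara → UTC: 11:00–13:30, 19:30–22:00.
Keiko ∩ Chen: 07:30–08:00, 11:00–14:00.
Keiko ∩ Chen ∩ Zara: 11:00–13:30.
Windows ≥ 90 min: 11:00–13:30.
Earliest such window starts at 11:00.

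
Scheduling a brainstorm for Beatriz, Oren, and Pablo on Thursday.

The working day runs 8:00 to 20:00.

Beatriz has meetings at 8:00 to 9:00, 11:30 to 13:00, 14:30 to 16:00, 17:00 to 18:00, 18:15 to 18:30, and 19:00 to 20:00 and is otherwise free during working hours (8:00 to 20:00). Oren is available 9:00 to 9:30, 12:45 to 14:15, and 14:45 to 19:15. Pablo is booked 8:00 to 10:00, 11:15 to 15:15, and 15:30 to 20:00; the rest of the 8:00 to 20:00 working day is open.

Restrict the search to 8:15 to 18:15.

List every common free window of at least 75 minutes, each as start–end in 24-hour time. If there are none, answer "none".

none

Beatriz free within 08:00–20:00: 09:00–11:30, 13:00–14:30, 16:00–17:00, 18:00–18:15, 18:30–19:00.
Pablo free within 08:00–20:00: 10:00–11:15, 15:15–15:30.
Beatriz ∩ Oren: 09:00–09:30, 13:00–14:15, 16:00–17:00, 18:00–18:15, 18:30–19:00.
Beatriz ∩ Oren ∩ Pablo: (none).
Restricted to 08:15–18:15: (none).
Windows ≥ 75 min: (none).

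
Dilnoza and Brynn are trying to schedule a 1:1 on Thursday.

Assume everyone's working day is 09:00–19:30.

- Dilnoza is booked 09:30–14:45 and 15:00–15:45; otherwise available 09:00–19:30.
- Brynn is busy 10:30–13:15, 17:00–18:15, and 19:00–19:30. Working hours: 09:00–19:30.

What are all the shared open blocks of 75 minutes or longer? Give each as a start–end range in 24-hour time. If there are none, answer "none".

Dilnoza free within 09:00–19:30: 09:00–09:30, 14:45–15:00, 15:45–19:30.
Brynn free within 09:00–19:30: 09:00–10:30, 13:15–17:00, 18:15–19:00.
Dilnoza ∩ Brynn: 09:00–09:30, 14:45–15:00, 15:45–17:00, 18:15–19:00.
Windows ≥ 75 min: 15:45–17:00.

15:45–17:00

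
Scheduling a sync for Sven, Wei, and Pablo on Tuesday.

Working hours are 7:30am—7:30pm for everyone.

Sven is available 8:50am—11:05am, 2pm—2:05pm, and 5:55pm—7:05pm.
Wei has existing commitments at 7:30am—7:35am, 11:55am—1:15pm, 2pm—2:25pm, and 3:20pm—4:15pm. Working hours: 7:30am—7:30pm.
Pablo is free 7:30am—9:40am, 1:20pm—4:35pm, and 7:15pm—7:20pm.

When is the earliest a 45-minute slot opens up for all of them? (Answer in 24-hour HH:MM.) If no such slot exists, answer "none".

08:50

Wei free within 07:30–19:30: 07:35–11:55, 13:15–14:00, 14:25–15:20, 16:15–19:30.
Sven ∩ Wei: 08:50–11:05, 17:55–19:05.
Sven ∩ Wei ∩ Pablo: 08:50–09:40.
Windows ≥ 45 min: 08:50–09:40.
Earliest such window starts at 08:50.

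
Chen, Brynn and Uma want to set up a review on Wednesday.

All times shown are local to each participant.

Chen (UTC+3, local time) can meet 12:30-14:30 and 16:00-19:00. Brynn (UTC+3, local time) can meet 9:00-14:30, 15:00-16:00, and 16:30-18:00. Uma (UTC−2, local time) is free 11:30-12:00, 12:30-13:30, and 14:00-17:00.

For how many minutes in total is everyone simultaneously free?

60 minutes

Chen → UTC: 09:30–11:30, 13:00–16:00.
Brynn → UTC: 06:00–11:30, 12:00–13:00, 13:30–15:00.
Uma → UTC: 13:30–14:00, 14:30–15:30, 16:00–19:00.
Chen ∩ Brynn: 09:30–11:30, 13:30–15:00.
Chen ∩ Brynn ∩ Uma: 13:30–14:00, 14:30–15:00.
Total common minutes: 30 + 30 = 60.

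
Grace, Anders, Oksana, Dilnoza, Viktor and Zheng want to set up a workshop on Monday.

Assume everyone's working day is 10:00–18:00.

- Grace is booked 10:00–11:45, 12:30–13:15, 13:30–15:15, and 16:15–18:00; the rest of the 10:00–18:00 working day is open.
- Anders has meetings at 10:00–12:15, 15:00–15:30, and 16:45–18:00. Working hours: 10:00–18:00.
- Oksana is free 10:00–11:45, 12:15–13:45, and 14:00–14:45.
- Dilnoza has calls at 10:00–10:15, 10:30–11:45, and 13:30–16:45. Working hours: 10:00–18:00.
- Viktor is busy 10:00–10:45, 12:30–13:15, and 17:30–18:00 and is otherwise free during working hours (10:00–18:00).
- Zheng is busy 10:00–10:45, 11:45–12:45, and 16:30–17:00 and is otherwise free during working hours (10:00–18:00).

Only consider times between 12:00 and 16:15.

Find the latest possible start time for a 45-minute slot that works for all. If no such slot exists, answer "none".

Grace free within 10:00–18:00: 11:45–12:30, 13:15–13:30, 15:15–16:15.
Anders free within 10:00–18:00: 12:15–15:00, 15:30–16:45.
Dilnoza free within 10:00–18:00: 10:15–10:30, 11:45–13:30, 16:45–18:00.
Viktor free within 10:00–18:00: 10:45–12:30, 13:15–17:30.
Zheng free within 10:00–18:00: 10:45–11:45, 12:45–16:30, 17:00–18:00.
Grace ∩ Anders: 12:15–12:30, 13:15–13:30, 15:30–16:15.
Grace ∩ Anders ∩ Oksana: 12:15–12:30, 13:15–13:30.
Grace ∩ Anders ∩ Oksana ∩ Dilnoza: 12:15–12:30, 13:15–13:30.
Grace ∩ Anders ∩ Oksana ∩ Dilnoza ∩ Viktor: 12:15–12:30, 13:15–13:30.
Grace ∩ Anders ∩ Oksana ∩ Dilnoza ∩ Viktor ∩ Zheng: 13:15–13:30.
Restricted to 12:00–16:15: 13:15–13:30.
Windows ≥ 45 min: (none).

none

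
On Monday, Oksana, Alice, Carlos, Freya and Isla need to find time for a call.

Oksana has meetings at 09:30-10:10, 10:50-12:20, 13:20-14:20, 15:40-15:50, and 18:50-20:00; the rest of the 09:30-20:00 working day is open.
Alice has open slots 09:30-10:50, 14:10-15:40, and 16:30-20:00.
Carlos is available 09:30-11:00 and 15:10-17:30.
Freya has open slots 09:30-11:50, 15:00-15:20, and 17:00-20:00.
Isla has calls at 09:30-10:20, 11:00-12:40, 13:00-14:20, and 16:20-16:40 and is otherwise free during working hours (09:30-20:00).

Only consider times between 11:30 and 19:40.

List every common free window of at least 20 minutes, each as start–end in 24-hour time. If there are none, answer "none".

Oksana free within 09:30–20:00: 10:10–10:50, 12:20–13:20, 14:20–15:40, 15:50–18:50.
Isla free within 09:30–20:00: 10:20–11:00, 12:40–13:00, 14:20–16:20, 16:40–20:00.
Oksana ∩ Alice: 10:10–10:50, 14:20–15:40, 16:30–18:50.
Oksana ∩ Alice ∩ Carlos: 10:10–10:50, 15:10–15:40, 16:30–17:30.
Oksana ∩ Alice ∩ Carlos ∩ Freya: 10:10–10:50, 15:10–15:20, 17:00–17:30.
Oksana ∩ Alice ∩ Carlos ∩ Freya ∩ Isla: 10:20–10:50, 15:10–15:20, 17:00–17:30.
Restricted to 11:30–19:40: 15:10–15:20, 17:00–17:30.
Windows ≥ 20 min: 17:00–17:30.

17:00–17:30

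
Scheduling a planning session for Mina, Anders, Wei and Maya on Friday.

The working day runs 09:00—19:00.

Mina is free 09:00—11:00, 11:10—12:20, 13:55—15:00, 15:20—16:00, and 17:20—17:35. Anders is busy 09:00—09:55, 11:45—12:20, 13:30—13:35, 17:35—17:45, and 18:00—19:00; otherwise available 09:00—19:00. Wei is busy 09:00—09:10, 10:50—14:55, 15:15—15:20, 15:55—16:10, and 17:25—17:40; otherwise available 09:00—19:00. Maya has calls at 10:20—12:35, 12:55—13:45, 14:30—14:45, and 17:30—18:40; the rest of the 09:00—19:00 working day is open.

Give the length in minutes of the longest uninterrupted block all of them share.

35 minutes

Anders free within 09:00–19:00: 09:55–11:45, 12:20–13:30, 13:35–17:35, 17:45–18:00.
Wei free within 09:00–19:00: 09:10–10:50, 14:55–15:15, 15:20–15:55, 16:10–17:25, 17:40–19:00.
Maya free within 09:00–19:00: 09:00–10:20, 12:35–12:55, 13:45–14:30, 14:45–17:30, 18:40–19:00.
Mina ∩ Anders: 09:55–11:00, 11:10–11:45, 13:55–15:00, 15:20–16:00, 17:20–17:35.
Mina ∩ Anders ∩ Wei: 09:55–10:50, 14:55–15:00, 15:20–15:55, 17:20–17:25.
Mina ∩ Anders ∩ Wei ∩ Maya: 09:55–10:20, 14:55–15:00, 15:20–15:55, 17:20–17:25.
Common window lengths: 25, 5, 35, 5 min; longest is 35.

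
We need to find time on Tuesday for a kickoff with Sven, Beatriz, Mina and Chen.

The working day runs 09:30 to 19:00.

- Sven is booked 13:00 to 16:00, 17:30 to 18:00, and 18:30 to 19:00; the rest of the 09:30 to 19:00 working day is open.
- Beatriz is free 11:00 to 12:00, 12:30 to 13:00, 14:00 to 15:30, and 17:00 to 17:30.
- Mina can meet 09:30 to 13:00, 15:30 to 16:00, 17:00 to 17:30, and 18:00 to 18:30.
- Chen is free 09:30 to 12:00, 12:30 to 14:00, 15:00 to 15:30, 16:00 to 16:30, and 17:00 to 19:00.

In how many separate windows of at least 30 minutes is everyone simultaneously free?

Sven free within 09:30–19:00: 09:30–13:00, 16:00–17:30, 18:00–18:30.
Sven ∩ Beatriz: 11:00–12:00, 12:30–13:00, 17:00–17:30.
Sven ∩ Beatriz ∩ Mina: 11:00–12:00, 12:30–13:00, 17:00–17:30.
Sven ∩ Beatriz ∩ Mina ∩ Chen: 11:00–12:00, 12:30–13:00, 17:00–17:30.
Windows ≥ 30 min: 11:00–12:00, 12:30–13:00, 17:00–17:30.
That's 3 windows.

3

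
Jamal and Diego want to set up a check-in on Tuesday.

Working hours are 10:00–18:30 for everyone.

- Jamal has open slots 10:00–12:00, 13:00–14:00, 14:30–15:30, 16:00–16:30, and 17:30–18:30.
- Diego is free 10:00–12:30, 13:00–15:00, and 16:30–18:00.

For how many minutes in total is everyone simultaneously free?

240 minutes

Jamal ∩ Diego: 10:00–12:00, 13:00–14:00, 14:30–15:00, 17:30–18:00.
Total common minutes: 120 + 60 + 30 + 30 = 240.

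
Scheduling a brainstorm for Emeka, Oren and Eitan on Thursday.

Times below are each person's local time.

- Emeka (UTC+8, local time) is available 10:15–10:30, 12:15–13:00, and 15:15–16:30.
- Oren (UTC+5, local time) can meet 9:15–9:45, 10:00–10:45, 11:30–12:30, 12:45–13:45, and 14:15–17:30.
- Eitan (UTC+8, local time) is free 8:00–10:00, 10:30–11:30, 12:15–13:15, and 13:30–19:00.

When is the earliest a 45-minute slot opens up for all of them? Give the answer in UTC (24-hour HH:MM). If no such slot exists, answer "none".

Emeka → UTC: 02:15–02:30, 04:15–05:00, 07:15–08:30.
Oren → UTC: 04:15–04:45, 05:00–05:45, 06:30–07:30, 07:45–08:45, 09:15–12:30.
Eitan → UTC: 00:00–02:00, 02:30–03:30, 04:15–05:15, 05:30–11:00.
Emeka ∩ Oren: 04:15–04:45, 07:15–07:30, 07:45–08:30.
Emeka ∩ Oren ∩ Eitan: 04:15–04:45, 07:15–07:30, 07:45–08:30.
Windows ≥ 45 min: 07:45–08:30.
Earliest such window starts at 07:45.

07:45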